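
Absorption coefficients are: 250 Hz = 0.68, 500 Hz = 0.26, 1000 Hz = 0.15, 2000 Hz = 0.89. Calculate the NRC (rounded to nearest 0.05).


Given values:
  a_250 = 0.68, a_500 = 0.26
  a_1000 = 0.15, a_2000 = 0.89
Formula: NRC = (a250 + a500 + a1000 + a2000) / 4
Sum = 0.68 + 0.26 + 0.15 + 0.89 = 1.98
NRC = 1.98 / 4 = 0.495
Rounded to nearest 0.05: 0.5

0.5


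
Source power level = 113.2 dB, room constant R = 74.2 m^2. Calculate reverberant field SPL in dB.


Given values:
  Lw = 113.2 dB, R = 74.2 m^2
Formula: SPL = Lw + 10 * log10(4 / R)
Compute 4 / R = 4 / 74.2 = 0.053908
Compute 10 * log10(0.053908) = -12.6835
SPL = 113.2 + (-12.6835) = 100.52

100.52 dB


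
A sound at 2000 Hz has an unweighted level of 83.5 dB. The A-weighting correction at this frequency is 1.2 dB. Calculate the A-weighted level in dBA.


Given values:
  SPL = 83.5 dB
  A-weighting at 2000 Hz = 1.2 dB
Formula: L_A = SPL + A_weight
L_A = 83.5 + (1.2)
L_A = 84.7

84.7 dBA


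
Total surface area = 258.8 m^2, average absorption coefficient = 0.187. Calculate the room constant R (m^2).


Given values:
  S = 258.8 m^2, alpha = 0.187
Formula: R = S * alpha / (1 - alpha)
Numerator: 258.8 * 0.187 = 48.3956
Denominator: 1 - 0.187 = 0.813
R = 48.3956 / 0.813 = 59.53

59.53 m^2


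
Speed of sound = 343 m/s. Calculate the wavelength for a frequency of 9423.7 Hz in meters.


Given values:
  c = 343 m/s, f = 9423.7 Hz
Formula: lambda = c / f
lambda = 343 / 9423.7
lambda = 0.0364

0.0364 m


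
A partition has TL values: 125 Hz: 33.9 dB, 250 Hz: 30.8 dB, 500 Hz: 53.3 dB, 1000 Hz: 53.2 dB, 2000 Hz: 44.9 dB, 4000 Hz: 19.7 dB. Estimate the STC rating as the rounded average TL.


Given TL values at each frequency:
  125 Hz: 33.9 dB
  250 Hz: 30.8 dB
  500 Hz: 53.3 dB
  1000 Hz: 53.2 dB
  2000 Hz: 44.9 dB
  4000 Hz: 19.7 dB
Formula: STC ~ round(average of TL values)
Sum = 33.9 + 30.8 + 53.3 + 53.2 + 44.9 + 19.7 = 235.8
Average = 235.8 / 6 = 39.3
Rounded: 39

39


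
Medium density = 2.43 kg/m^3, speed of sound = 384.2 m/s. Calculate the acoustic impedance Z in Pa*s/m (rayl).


Given values:
  rho = 2.43 kg/m^3
  c = 384.2 m/s
Formula: Z = rho * c
Z = 2.43 * 384.2
Z = 933.61

933.61 rayl


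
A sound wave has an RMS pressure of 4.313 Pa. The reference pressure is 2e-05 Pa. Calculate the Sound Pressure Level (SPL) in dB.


Given values:
  p = 4.313 Pa
  p_ref = 2e-05 Pa
Formula: SPL = 20 * log10(p / p_ref)
Compute ratio: p / p_ref = 4.313 / 2e-05 = 215650
Compute log10: log10(215650) = 5.333749
Multiply: SPL = 20 * 5.333749 = 106.67

106.67 dB


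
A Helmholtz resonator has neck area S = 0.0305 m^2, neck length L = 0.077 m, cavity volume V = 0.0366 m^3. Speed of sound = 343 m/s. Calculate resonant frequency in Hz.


Given values:
  S = 0.0305 m^2, L = 0.077 m, V = 0.0366 m^3, c = 343 m/s
Formula: f = (c / (2*pi)) * sqrt(S / (V * L))
Compute V * L = 0.0366 * 0.077 = 0.0028182
Compute S / (V * L) = 0.0305 / 0.0028182 = 10.8225
Compute sqrt(10.8225) = 3.289757
Compute c / (2*pi) = 343 / 6.283185 = 54.590148
f = 54.590148 * 3.289757 = 179.59

179.59 Hz


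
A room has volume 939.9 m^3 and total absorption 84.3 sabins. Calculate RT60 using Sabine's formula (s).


Given values:
  V = 939.9 m^3
  A = 84.3 sabins
Formula: RT60 = 0.161 * V / A
Numerator: 0.161 * 939.9 = 151.3239
RT60 = 151.3239 / 84.3 = 1.795

1.795 s


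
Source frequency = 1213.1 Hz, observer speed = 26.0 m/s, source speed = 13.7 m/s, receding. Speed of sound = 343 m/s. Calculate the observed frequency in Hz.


Given values:
  f_s = 1213.1 Hz, v_o = 26.0 m/s, v_s = 13.7 m/s
  Direction: receding
Formula: f_o = f_s * (c - v_o) / (c + v_s)
Numerator: c - v_o = 343 - 26.0 = 317.0
Denominator: c + v_s = 343 + 13.7 = 356.7
f_o = 1213.1 * 317.0 / 356.7 = 1078.08

1078.08 Hz


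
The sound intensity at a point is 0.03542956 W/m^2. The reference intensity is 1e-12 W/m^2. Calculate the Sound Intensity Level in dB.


Given values:
  I = 0.03542956 W/m^2
  I_ref = 1e-12 W/m^2
Formula: SIL = 10 * log10(I / I_ref)
Compute ratio: I / I_ref = 35429560000
Compute log10: log10(35429560000) = 10.549366
Multiply: SIL = 10 * 10.549366 = 105.49

105.49 dB


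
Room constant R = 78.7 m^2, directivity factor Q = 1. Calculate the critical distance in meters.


Given values:
  R = 78.7 m^2, Q = 1
Formula: d_c = 0.141 * sqrt(Q * R)
Compute Q * R = 1 * 78.7 = 78.7
Compute sqrt(78.7) = 8.8713
d_c = 0.141 * 8.8713 = 1.251

1.251 m


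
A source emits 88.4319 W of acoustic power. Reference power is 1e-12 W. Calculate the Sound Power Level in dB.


Given values:
  W = 88.4319 W
  W_ref = 1e-12 W
Formula: SWL = 10 * log10(W / W_ref)
Compute ratio: W / W_ref = 88431900000000
Compute log10: log10(88431900000000) = 13.946609
Multiply: SWL = 10 * 13.946609 = 139.47

139.47 dB


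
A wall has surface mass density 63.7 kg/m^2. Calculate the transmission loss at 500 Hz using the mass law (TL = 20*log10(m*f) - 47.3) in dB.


Given values:
  m = 63.7 kg/m^2, f = 500 Hz
Formula: TL = 20 * log10(m * f) - 47.3
Compute m * f = 63.7 * 500 = 31850.0
Compute log10(31850.0) = 4.503109
Compute 20 * 4.503109 = 90.0622
TL = 90.0622 - 47.3 = 42.76

42.76 dB


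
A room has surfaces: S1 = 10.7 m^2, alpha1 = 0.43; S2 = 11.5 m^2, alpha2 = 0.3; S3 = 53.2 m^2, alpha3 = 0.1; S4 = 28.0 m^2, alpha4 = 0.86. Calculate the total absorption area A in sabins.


Given surfaces:
  Surface 1: 10.7 * 0.43 = 4.601
  Surface 2: 11.5 * 0.3 = 3.45
  Surface 3: 53.2 * 0.1 = 5.32
  Surface 4: 28.0 * 0.86 = 24.08
Formula: A = sum(Si * alpha_i)
A = 4.601 + 3.45 + 5.32 + 24.08
A = 37.45

37.45 sabins


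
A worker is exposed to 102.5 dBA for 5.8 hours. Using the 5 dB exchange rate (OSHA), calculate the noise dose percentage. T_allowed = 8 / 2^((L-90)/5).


Given values:
  L = 102.5 dBA, T = 5.8 hours
Formula: T_allowed = 8 / 2^((L - 90) / 5)
Compute exponent: (102.5 - 90) / 5 = 2.5
Compute 2^(2.5) = 5.656854
T_allowed = 8 / 5.656854 = 1.414214 hours
Dose = (T / T_allowed) * 100
Dose = (5.8 / 1.414214) * 100 = 410.12

410.12 %


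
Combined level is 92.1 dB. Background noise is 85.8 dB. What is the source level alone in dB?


Given values:
  L_total = 92.1 dB, L_bg = 85.8 dB
Formula: L_source = 10 * log10(10^(L_total/10) - 10^(L_bg/10))
Convert to linear:
  10^(92.1/10) = 1621810097.3589
  10^(85.8/10) = 380189396.3206
Difference: 1621810097.3589 - 380189396.3206 = 1241620701.0383
L_source = 10 * log10(1241620701.0383) = 90.94

90.94 dB


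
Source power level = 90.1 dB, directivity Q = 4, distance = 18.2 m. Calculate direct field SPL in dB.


Given values:
  Lw = 90.1 dB, Q = 4, r = 18.2 m
Formula: SPL = Lw + 10 * log10(Q / (4 * pi * r^2))
Compute 4 * pi * r^2 = 4 * pi * 18.2^2 = 4162.4846
Compute Q / denom = 4 / 4162.4846 = 0.00096096
Compute 10 * log10(0.00096096) = -30.1729
SPL = 90.1 + (-30.1729) = 59.93

59.93 dB


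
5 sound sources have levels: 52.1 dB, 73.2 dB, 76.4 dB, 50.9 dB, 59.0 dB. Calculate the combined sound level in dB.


Formula: L_total = 10 * log10( sum(10^(Li/10)) )
  Source 1: 10^(52.1/10) = 162181.0097
  Source 2: 10^(73.2/10) = 20892961.3085
  Source 3: 10^(76.4/10) = 43651583.224
  Source 4: 10^(50.9/10) = 123026.8771
  Source 5: 10^(59.0/10) = 794328.2347
Sum of linear values = 65624080.654
L_total = 10 * log10(65624080.654) = 78.17

78.17 dB


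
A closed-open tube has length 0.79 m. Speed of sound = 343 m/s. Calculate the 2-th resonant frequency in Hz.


Given values:
  Tube type: closed-open, L = 0.79 m, c = 343 m/s, n = 2
Formula: f_n = (2n - 1) * c / (4 * L)
Compute 2n - 1 = 2*2 - 1 = 3
Compute 4 * L = 4 * 0.79 = 3.16
f = 3 * 343 / 3.16
f = 325.63

325.63 Hz


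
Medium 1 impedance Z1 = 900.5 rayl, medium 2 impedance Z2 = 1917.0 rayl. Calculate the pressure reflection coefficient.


Given values:
  Z1 = 900.5 rayl, Z2 = 1917.0 rayl
Formula: R = (Z2 - Z1) / (Z2 + Z1)
Numerator: Z2 - Z1 = 1917.0 - 900.5 = 1016.5
Denominator: Z2 + Z1 = 1917.0 + 900.5 = 2817.5
R = 1016.5 / 2817.5 = 0.3608

0.3608


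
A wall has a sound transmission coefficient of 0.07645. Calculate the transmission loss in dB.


Given values:
  tau = 0.07645
Formula: TL = 10 * log10(1 / tau)
Compute 1 / tau = 1 / 0.07645 = 13.0804
Compute log10(13.0804) = 1.116621
TL = 10 * 1.116621 = 11.17

11.17 dB


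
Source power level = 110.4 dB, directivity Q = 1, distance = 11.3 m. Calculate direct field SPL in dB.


Given values:
  Lw = 110.4 dB, Q = 1, r = 11.3 m
Formula: SPL = Lw + 10 * log10(Q / (4 * pi * r^2))
Compute 4 * pi * r^2 = 4 * pi * 11.3^2 = 1604.5999
Compute Q / denom = 1 / 1604.5999 = 0.00062321
Compute 10 * log10(0.00062321) = -32.0537
SPL = 110.4 + (-32.0537) = 78.35

78.35 dB


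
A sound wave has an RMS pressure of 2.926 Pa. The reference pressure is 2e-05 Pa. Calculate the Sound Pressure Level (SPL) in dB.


Given values:
  p = 2.926 Pa
  p_ref = 2e-05 Pa
Formula: SPL = 20 * log10(p / p_ref)
Compute ratio: p / p_ref = 2.926 / 2e-05 = 146300
Compute log10: log10(146300) = 5.165244
Multiply: SPL = 20 * 5.165244 = 103.3

103.3 dB


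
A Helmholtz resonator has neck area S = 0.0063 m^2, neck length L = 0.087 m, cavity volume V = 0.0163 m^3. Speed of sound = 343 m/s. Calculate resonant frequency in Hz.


Given values:
  S = 0.0063 m^2, L = 0.087 m, V = 0.0163 m^3, c = 343 m/s
Formula: f = (c / (2*pi)) * sqrt(S / (V * L))
Compute V * L = 0.0163 * 0.087 = 0.0014181
Compute S / (V * L) = 0.0063 / 0.0014181 = 4.4426
Compute sqrt(4.4426) = 2.107748
Compute c / (2*pi) = 343 / 6.283185 = 54.590148
f = 54.590148 * 2.107748 = 115.06

115.06 Hz


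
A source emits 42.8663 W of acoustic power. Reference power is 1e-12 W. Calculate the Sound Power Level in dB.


Given values:
  W = 42.8663 W
  W_ref = 1e-12 W
Formula: SWL = 10 * log10(W / W_ref)
Compute ratio: W / W_ref = 42866300000000
Compute log10: log10(42866300000000) = 13.632116
Multiply: SWL = 10 * 13.632116 = 136.32

136.32 dB


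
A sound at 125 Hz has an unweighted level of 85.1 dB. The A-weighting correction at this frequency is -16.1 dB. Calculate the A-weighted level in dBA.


Given values:
  SPL = 85.1 dB
  A-weighting at 125 Hz = -16.1 dB
Formula: L_A = SPL + A_weight
L_A = 85.1 + (-16.1)
L_A = 69.0

69.0 dBA


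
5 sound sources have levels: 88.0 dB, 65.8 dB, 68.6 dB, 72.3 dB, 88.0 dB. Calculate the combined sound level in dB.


Formula: L_total = 10 * log10( sum(10^(Li/10)) )
  Source 1: 10^(88.0/10) = 630957344.4802
  Source 2: 10^(65.8/10) = 3801893.9632
  Source 3: 10^(68.6/10) = 7244359.6007
  Source 4: 10^(72.3/10) = 16982436.5246
  Source 5: 10^(88.0/10) = 630957344.4802
Sum of linear values = 1289943379.0489
L_total = 10 * log10(1289943379.0489) = 91.11

91.11 dB


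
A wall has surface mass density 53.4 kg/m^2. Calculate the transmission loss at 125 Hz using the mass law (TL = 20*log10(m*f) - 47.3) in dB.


Given values:
  m = 53.4 kg/m^2, f = 125 Hz
Formula: TL = 20 * log10(m * f) - 47.3
Compute m * f = 53.4 * 125 = 6675.0
Compute log10(6675.0) = 3.824451
Compute 20 * 3.824451 = 76.489
TL = 76.489 - 47.3 = 29.19

29.19 dB


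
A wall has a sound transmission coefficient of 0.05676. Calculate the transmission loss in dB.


Given values:
  tau = 0.05676
Formula: TL = 10 * log10(1 / tau)
Compute 1 / tau = 1 / 0.05676 = 17.618
Compute log10(17.618) = 1.245957
TL = 10 * 1.245957 = 12.46

12.46 dB


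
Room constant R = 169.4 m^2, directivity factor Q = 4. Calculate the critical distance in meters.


Given values:
  R = 169.4 m^2, Q = 4
Formula: d_c = 0.141 * sqrt(Q * R)
Compute Q * R = 4 * 169.4 = 677.6
Compute sqrt(677.6) = 26.0308
d_c = 0.141 * 26.0308 = 3.67

3.67 m


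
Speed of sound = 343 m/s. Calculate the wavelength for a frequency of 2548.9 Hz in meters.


Given values:
  c = 343 m/s, f = 2548.9 Hz
Formula: lambda = c / f
lambda = 343 / 2548.9
lambda = 0.1346

0.1346 m


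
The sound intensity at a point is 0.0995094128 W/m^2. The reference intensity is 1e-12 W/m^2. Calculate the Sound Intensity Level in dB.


Given values:
  I = 0.0995094128 W/m^2
  I_ref = 1e-12 W/m^2
Formula: SIL = 10 * log10(I / I_ref)
Compute ratio: I / I_ref = 99509412800
Compute log10: log10(99509412800) = 10.997864
Multiply: SIL = 10 * 10.997864 = 109.98

109.98 dB


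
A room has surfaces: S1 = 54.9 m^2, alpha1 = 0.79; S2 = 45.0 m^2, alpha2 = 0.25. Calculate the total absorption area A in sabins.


Given surfaces:
  Surface 1: 54.9 * 0.79 = 43.371
  Surface 2: 45.0 * 0.25 = 11.25
Formula: A = sum(Si * alpha_i)
A = 43.371 + 11.25
A = 54.62

54.62 sabins


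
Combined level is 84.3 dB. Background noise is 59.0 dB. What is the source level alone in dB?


Given values:
  L_total = 84.3 dB, L_bg = 59.0 dB
Formula: L_source = 10 * log10(10^(L_total/10) - 10^(L_bg/10))
Convert to linear:
  10^(84.3/10) = 269153480.3927
  10^(59.0/10) = 794328.2347
Difference: 269153480.3927 - 794328.2347 = 268359152.158
L_source = 10 * log10(268359152.158) = 84.29

84.29 dB


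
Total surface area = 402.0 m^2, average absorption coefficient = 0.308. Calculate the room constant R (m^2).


Given values:
  S = 402.0 m^2, alpha = 0.308
Formula: R = S * alpha / (1 - alpha)
Numerator: 402.0 * 0.308 = 123.816
Denominator: 1 - 0.308 = 0.692
R = 123.816 / 0.692 = 178.92

178.92 m^2


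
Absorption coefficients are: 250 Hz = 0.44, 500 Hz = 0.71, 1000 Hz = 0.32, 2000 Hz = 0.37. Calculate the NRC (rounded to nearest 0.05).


Given values:
  a_250 = 0.44, a_500 = 0.71
  a_1000 = 0.32, a_2000 = 0.37
Formula: NRC = (a250 + a500 + a1000 + a2000) / 4
Sum = 0.44 + 0.71 + 0.32 + 0.37 = 1.84
NRC = 1.84 / 4 = 0.46
Rounded to nearest 0.05: 0.45

0.45


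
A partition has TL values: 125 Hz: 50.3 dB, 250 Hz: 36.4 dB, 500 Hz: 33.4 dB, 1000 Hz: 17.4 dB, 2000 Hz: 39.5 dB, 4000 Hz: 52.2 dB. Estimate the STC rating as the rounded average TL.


Given TL values at each frequency:
  125 Hz: 50.3 dB
  250 Hz: 36.4 dB
  500 Hz: 33.4 dB
  1000 Hz: 17.4 dB
  2000 Hz: 39.5 dB
  4000 Hz: 52.2 dB
Formula: STC ~ round(average of TL values)
Sum = 50.3 + 36.4 + 33.4 + 17.4 + 39.5 + 52.2 = 229.2
Average = 229.2 / 6 = 38.2
Rounded: 38

38


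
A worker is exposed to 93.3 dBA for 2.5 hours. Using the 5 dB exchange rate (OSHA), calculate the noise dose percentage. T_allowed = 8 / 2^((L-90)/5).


Given values:
  L = 93.3 dBA, T = 2.5 hours
Formula: T_allowed = 8 / 2^((L - 90) / 5)
Compute exponent: (93.3 - 90) / 5 = 0.66
Compute 2^(0.66) = 1.580083
T_allowed = 8 / 1.580083 = 5.063025 hours
Dose = (T / T_allowed) * 100
Dose = (2.5 / 5.063025) * 100 = 49.38

49.38 %


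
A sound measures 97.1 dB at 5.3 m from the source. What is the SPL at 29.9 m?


Given values:
  SPL1 = 97.1 dB, r1 = 5.3 m, r2 = 29.9 m
Formula: SPL2 = SPL1 - 20 * log10(r2 / r1)
Compute ratio: r2 / r1 = 29.9 / 5.3 = 5.6415
Compute log10: log10(5.6415) = 0.751395
Compute drop: 20 * 0.751395 = 15.0279
SPL2 = 97.1 - 15.0279 = 82.07

82.07 dB


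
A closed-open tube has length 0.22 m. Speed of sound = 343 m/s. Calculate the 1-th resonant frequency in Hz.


Given values:
  Tube type: closed-open, L = 0.22 m, c = 343 m/s, n = 1
Formula: f_n = (2n - 1) * c / (4 * L)
Compute 2n - 1 = 2*1 - 1 = 1
Compute 4 * L = 4 * 0.22 = 0.88
f = 1 * 343 / 0.88
f = 389.77

389.77 Hz


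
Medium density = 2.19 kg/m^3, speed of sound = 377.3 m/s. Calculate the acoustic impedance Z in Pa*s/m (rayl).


Given values:
  rho = 2.19 kg/m^3
  c = 377.3 m/s
Formula: Z = rho * c
Z = 2.19 * 377.3
Z = 826.29

826.29 rayl


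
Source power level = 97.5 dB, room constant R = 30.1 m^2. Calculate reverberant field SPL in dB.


Given values:
  Lw = 97.5 dB, R = 30.1 m^2
Formula: SPL = Lw + 10 * log10(4 / R)
Compute 4 / R = 4 / 30.1 = 0.13289
Compute 10 * log10(0.13289) = -8.7651
SPL = 97.5 + (-8.7651) = 88.73

88.73 dB


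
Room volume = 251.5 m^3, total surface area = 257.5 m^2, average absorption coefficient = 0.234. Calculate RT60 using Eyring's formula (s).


Given values:
  V = 251.5 m^3, S = 257.5 m^2, alpha = 0.234
Formula: RT60 = 0.161 * V / (-S * ln(1 - alpha))
Compute ln(1 - 0.234) = ln(0.766) = -0.266573
Denominator: -257.5 * -0.266573 = 68.6425
Numerator: 0.161 * 251.5 = 40.4915
RT60 = 40.4915 / 68.6425 = 0.59

0.59 s


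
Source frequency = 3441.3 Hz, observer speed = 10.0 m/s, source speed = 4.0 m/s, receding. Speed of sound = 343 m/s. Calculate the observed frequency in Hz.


Given values:
  f_s = 3441.3 Hz, v_o = 10.0 m/s, v_s = 4.0 m/s
  Direction: receding
Formula: f_o = f_s * (c - v_o) / (c + v_s)
Numerator: c - v_o = 343 - 10.0 = 333.0
Denominator: c + v_s = 343 + 4.0 = 347.0
f_o = 3441.3 * 333.0 / 347.0 = 3302.46

3302.46 Hz


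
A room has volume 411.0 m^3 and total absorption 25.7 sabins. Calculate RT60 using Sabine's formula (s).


Given values:
  V = 411.0 m^3
  A = 25.7 sabins
Formula: RT60 = 0.161 * V / A
Numerator: 0.161 * 411.0 = 66.171
RT60 = 66.171 / 25.7 = 2.575

2.575 s


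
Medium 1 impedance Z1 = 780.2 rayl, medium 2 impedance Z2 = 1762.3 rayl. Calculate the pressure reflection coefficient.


Given values:
  Z1 = 780.2 rayl, Z2 = 1762.3 rayl
Formula: R = (Z2 - Z1) / (Z2 + Z1)
Numerator: Z2 - Z1 = 1762.3 - 780.2 = 982.1
Denominator: Z2 + Z1 = 1762.3 + 780.2 = 2542.5
R = 982.1 / 2542.5 = 0.3863

0.3863


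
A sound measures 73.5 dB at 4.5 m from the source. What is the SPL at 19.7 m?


Given values:
  SPL1 = 73.5 dB, r1 = 4.5 m, r2 = 19.7 m
Formula: SPL2 = SPL1 - 20 * log10(r2 / r1)
Compute ratio: r2 / r1 = 19.7 / 4.5 = 4.3778
Compute log10: log10(4.3778) = 0.641256
Compute drop: 20 * 0.641256 = 12.8251
SPL2 = 73.5 - 12.8251 = 60.67

60.67 dB


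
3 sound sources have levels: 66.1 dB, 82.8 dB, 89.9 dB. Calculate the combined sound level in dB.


Formula: L_total = 10 * log10( sum(10^(Li/10)) )
  Source 1: 10^(66.1/10) = 4073802.778
  Source 2: 10^(82.8/10) = 190546071.7963
  Source 3: 10^(89.9/10) = 977237220.9558
Sum of linear values = 1171857095.5301
L_total = 10 * log10(1171857095.5301) = 90.69

90.69 dB


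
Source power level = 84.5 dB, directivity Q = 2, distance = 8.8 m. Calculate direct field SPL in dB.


Given values:
  Lw = 84.5 dB, Q = 2, r = 8.8 m
Formula: SPL = Lw + 10 * log10(Q / (4 * pi * r^2))
Compute 4 * pi * r^2 = 4 * pi * 8.8^2 = 973.1397
Compute Q / denom = 2 / 973.1397 = 0.0020552
Compute 10 * log10(0.0020552) = -26.8715
SPL = 84.5 + (-26.8715) = 57.63

57.63 dB


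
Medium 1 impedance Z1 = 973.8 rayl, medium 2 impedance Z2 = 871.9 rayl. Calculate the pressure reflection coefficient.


Given values:
  Z1 = 973.8 rayl, Z2 = 871.9 rayl
Formula: R = (Z2 - Z1) / (Z2 + Z1)
Numerator: Z2 - Z1 = 871.9 - 973.8 = -101.9
Denominator: Z2 + Z1 = 871.9 + 973.8 = 1845.7
R = -101.9 / 1845.7 = -0.0552

-0.0552


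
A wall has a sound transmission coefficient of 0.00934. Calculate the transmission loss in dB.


Given values:
  tau = 0.00934
Formula: TL = 10 * log10(1 / tau)
Compute 1 / tau = 1 / 0.00934 = 107.0664
Compute log10(107.0664) = 2.029653
TL = 10 * 2.029653 = 20.3

20.3 dB


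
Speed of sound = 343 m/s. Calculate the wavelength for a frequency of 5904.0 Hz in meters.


Given values:
  c = 343 m/s, f = 5904.0 Hz
Formula: lambda = c / f
lambda = 343 / 5904.0
lambda = 0.0581

0.0581 m


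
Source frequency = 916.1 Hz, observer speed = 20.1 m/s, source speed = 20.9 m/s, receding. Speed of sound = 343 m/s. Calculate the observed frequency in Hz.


Given values:
  f_s = 916.1 Hz, v_o = 20.1 m/s, v_s = 20.9 m/s
  Direction: receding
Formula: f_o = f_s * (c - v_o) / (c + v_s)
Numerator: c - v_o = 343 - 20.1 = 322.9
Denominator: c + v_s = 343 + 20.9 = 363.9
f_o = 916.1 * 322.9 / 363.9 = 812.88

812.88 Hz


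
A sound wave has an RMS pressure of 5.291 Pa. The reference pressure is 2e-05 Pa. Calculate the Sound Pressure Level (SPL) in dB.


Given values:
  p = 5.291 Pa
  p_ref = 2e-05 Pa
Formula: SPL = 20 * log10(p / p_ref)
Compute ratio: p / p_ref = 5.291 / 2e-05 = 264550
Compute log10: log10(264550) = 5.422508
Multiply: SPL = 20 * 5.422508 = 108.45

108.45 dB


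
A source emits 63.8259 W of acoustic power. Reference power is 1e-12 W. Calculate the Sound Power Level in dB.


Given values:
  W = 63.8259 W
  W_ref = 1e-12 W
Formula: SWL = 10 * log10(W / W_ref)
Compute ratio: W / W_ref = 63825900000000
Compute log10: log10(63825900000000) = 13.804997
Multiply: SWL = 10 * 13.804997 = 138.05

138.05 dB


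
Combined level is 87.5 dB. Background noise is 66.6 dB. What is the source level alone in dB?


Given values:
  L_total = 87.5 dB, L_bg = 66.6 dB
Formula: L_source = 10 * log10(10^(L_total/10) - 10^(L_bg/10))
Convert to linear:
  10^(87.5/10) = 562341325.1903
  10^(66.6/10) = 4570881.8961
Difference: 562341325.1903 - 4570881.8961 = 557770443.2942
L_source = 10 * log10(557770443.2942) = 87.46

87.46 dB


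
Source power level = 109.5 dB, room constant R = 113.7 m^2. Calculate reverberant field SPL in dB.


Given values:
  Lw = 109.5 dB, R = 113.7 m^2
Formula: SPL = Lw + 10 * log10(4 / R)
Compute 4 / R = 4 / 113.7 = 0.03518
Compute 10 * log10(0.03518) = -14.537
SPL = 109.5 + (-14.537) = 94.96

94.96 dB


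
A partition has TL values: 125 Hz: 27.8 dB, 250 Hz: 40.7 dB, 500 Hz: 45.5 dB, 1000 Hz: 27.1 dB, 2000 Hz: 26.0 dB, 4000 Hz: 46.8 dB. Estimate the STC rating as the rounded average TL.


Given TL values at each frequency:
  125 Hz: 27.8 dB
  250 Hz: 40.7 dB
  500 Hz: 45.5 dB
  1000 Hz: 27.1 dB
  2000 Hz: 26.0 dB
  4000 Hz: 46.8 dB
Formula: STC ~ round(average of TL values)
Sum = 27.8 + 40.7 + 45.5 + 27.1 + 26.0 + 46.8 = 213.9
Average = 213.9 / 6 = 35.65
Rounded: 36

36


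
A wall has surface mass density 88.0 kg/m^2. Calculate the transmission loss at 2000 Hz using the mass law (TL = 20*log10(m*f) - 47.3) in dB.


Given values:
  m = 88.0 kg/m^2, f = 2000 Hz
Formula: TL = 20 * log10(m * f) - 47.3
Compute m * f = 88.0 * 2000 = 176000.0
Compute log10(176000.0) = 5.245513
Compute 20 * 5.245513 = 104.9103
TL = 104.9103 - 47.3 = 57.61

57.61 dB


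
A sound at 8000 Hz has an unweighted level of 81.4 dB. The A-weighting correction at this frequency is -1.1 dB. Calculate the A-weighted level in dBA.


Given values:
  SPL = 81.4 dB
  A-weighting at 8000 Hz = -1.1 dB
Formula: L_A = SPL + A_weight
L_A = 81.4 + (-1.1)
L_A = 80.3

80.3 dBA


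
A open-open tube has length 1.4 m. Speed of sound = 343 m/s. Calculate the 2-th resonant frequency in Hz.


Given values:
  Tube type: open-open, L = 1.4 m, c = 343 m/s, n = 2
Formula: f_n = n * c / (2 * L)
Compute 2 * L = 2 * 1.4 = 2.8
f = 2 * 343 / 2.8
f = 245.0

245.0 Hz


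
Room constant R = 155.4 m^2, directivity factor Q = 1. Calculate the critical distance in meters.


Given values:
  R = 155.4 m^2, Q = 1
Formula: d_c = 0.141 * sqrt(Q * R)
Compute Q * R = 1 * 155.4 = 155.4
Compute sqrt(155.4) = 12.466
d_c = 0.141 * 12.466 = 1.758

1.758 m


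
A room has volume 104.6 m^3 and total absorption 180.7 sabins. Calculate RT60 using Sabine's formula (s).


Given values:
  V = 104.6 m^3
  A = 180.7 sabins
Formula: RT60 = 0.161 * V / A
Numerator: 0.161 * 104.6 = 16.8406
RT60 = 16.8406 / 180.7 = 0.093

0.093 s


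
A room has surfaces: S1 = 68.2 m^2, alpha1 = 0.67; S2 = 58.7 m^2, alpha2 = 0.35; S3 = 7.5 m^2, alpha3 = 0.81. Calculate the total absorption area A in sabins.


Given surfaces:
  Surface 1: 68.2 * 0.67 = 45.694
  Surface 2: 58.7 * 0.35 = 20.545
  Surface 3: 7.5 * 0.81 = 6.075
Formula: A = sum(Si * alpha_i)
A = 45.694 + 20.545 + 6.075
A = 72.31

72.31 sabins


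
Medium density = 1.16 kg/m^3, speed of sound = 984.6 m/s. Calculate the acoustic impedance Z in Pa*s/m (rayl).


Given values:
  rho = 1.16 kg/m^3
  c = 984.6 m/s
Formula: Z = rho * c
Z = 1.16 * 984.6
Z = 1142.14

1142.14 rayl


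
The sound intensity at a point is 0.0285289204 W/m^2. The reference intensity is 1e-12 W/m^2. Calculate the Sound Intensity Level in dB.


Given values:
  I = 0.0285289204 W/m^2
  I_ref = 1e-12 W/m^2
Formula: SIL = 10 * log10(I / I_ref)
Compute ratio: I / I_ref = 28528920400
Compute log10: log10(28528920400) = 10.455285
Multiply: SIL = 10 * 10.455285 = 104.55

104.55 dB


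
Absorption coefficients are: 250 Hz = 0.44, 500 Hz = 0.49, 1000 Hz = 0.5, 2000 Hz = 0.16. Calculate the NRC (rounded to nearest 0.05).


Given values:
  a_250 = 0.44, a_500 = 0.49
  a_1000 = 0.5, a_2000 = 0.16
Formula: NRC = (a250 + a500 + a1000 + a2000) / 4
Sum = 0.44 + 0.49 + 0.5 + 0.16 = 1.59
NRC = 1.59 / 4 = 0.3975
Rounded to nearest 0.05: 0.4

0.4


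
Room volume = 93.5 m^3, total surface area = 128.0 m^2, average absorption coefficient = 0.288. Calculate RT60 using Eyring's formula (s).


Given values:
  V = 93.5 m^3, S = 128.0 m^2, alpha = 0.288
Formula: RT60 = 0.161 * V / (-S * ln(1 - alpha))
Compute ln(1 - 0.288) = ln(0.712) = -0.339677
Denominator: -128.0 * -0.339677 = 43.4787
Numerator: 0.161 * 93.5 = 15.0535
RT60 = 15.0535 / 43.4787 = 0.346

0.346 s


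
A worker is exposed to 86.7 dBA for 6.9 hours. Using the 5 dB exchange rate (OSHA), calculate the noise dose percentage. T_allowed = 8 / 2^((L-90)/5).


Given values:
  L = 86.7 dBA, T = 6.9 hours
Formula: T_allowed = 8 / 2^((L - 90) / 5)
Compute exponent: (86.7 - 90) / 5 = -0.66
Compute 2^(-0.66) = 0.632878
T_allowed = 8 / 0.632878 = 12.640667 hours
Dose = (T / T_allowed) * 100
Dose = (6.9 / 12.640667) * 100 = 54.59

54.59 %


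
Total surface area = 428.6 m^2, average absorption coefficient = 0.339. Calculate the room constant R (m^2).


Given values:
  S = 428.6 m^2, alpha = 0.339
Formula: R = S * alpha / (1 - alpha)
Numerator: 428.6 * 0.339 = 145.2954
Denominator: 1 - 0.339 = 0.661
R = 145.2954 / 0.661 = 219.81

219.81 m^2


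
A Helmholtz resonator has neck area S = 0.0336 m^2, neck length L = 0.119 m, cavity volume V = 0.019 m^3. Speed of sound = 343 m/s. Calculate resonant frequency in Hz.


Given values:
  S = 0.0336 m^2, L = 0.119 m, V = 0.019 m^3, c = 343 m/s
Formula: f = (c / (2*pi)) * sqrt(S / (V * L))
Compute V * L = 0.019 * 0.119 = 0.002261
Compute S / (V * L) = 0.0336 / 0.002261 = 14.8607
Compute sqrt(14.8607) = 3.854958
Compute c / (2*pi) = 343 / 6.283185 = 54.590148
f = 54.590148 * 3.854958 = 210.44

210.44 Hz


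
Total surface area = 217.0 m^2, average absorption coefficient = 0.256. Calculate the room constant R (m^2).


Given values:
  S = 217.0 m^2, alpha = 0.256
Formula: R = S * alpha / (1 - alpha)
Numerator: 217.0 * 0.256 = 55.552
Denominator: 1 - 0.256 = 0.744
R = 55.552 / 0.744 = 74.67

74.67 m^2


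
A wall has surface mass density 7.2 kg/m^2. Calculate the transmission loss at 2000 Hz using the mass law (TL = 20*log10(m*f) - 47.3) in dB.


Given values:
  m = 7.2 kg/m^2, f = 2000 Hz
Formula: TL = 20 * log10(m * f) - 47.3
Compute m * f = 7.2 * 2000 = 14400.0
Compute log10(14400.0) = 4.158362
Compute 20 * 4.158362 = 83.1672
TL = 83.1672 - 47.3 = 35.87

35.87 dB


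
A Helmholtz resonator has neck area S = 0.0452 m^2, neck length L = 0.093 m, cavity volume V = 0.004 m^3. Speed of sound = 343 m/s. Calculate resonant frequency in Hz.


Given values:
  S = 0.0452 m^2, L = 0.093 m, V = 0.004 m^3, c = 343 m/s
Formula: f = (c / (2*pi)) * sqrt(S / (V * L))
Compute V * L = 0.004 * 0.093 = 0.000372
Compute S / (V * L) = 0.0452 / 0.000372 = 121.5054
Compute sqrt(121.5054) = 11.022949
Compute c / (2*pi) = 343 / 6.283185 = 54.590148
f = 54.590148 * 11.022949 = 601.74

601.74 Hz


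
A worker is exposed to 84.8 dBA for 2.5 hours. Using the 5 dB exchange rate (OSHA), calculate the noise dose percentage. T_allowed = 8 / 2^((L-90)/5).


Given values:
  L = 84.8 dBA, T = 2.5 hours
Formula: T_allowed = 8 / 2^((L - 90) / 5)
Compute exponent: (84.8 - 90) / 5 = -1.04
Compute 2^(-1.04) = 0.486327
T_allowed = 8 / 0.486327 = 16.449837 hours
Dose = (T / T_allowed) * 100
Dose = (2.5 / 16.449837) * 100 = 15.2

15.2 %


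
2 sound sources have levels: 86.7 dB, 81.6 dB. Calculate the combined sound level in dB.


Formula: L_total = 10 * log10( sum(10^(Li/10)) )
  Source 1: 10^(86.7/10) = 467735141.2872
  Source 2: 10^(81.6/10) = 144543977.0746
Sum of linear values = 612279118.3618
L_total = 10 * log10(612279118.3618) = 87.87

87.87 dB


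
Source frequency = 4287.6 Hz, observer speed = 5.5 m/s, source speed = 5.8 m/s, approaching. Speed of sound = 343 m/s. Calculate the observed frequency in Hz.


Given values:
  f_s = 4287.6 Hz, v_o = 5.5 m/s, v_s = 5.8 m/s
  Direction: approaching
Formula: f_o = f_s * (c + v_o) / (c - v_s)
Numerator: c + v_o = 343 + 5.5 = 348.5
Denominator: c - v_s = 343 - 5.8 = 337.2
f_o = 4287.6 * 348.5 / 337.2 = 4431.28

4431.28 Hz


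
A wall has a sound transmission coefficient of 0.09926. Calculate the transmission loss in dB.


Given values:
  tau = 0.09926
Formula: TL = 10 * log10(1 / tau)
Compute 1 / tau = 1 / 0.09926 = 10.0746
Compute log10(10.0746) = 1.003228
TL = 10 * 1.003228 = 10.03

10.03 dB


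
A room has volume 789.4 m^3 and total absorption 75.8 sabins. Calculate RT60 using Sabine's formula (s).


Given values:
  V = 789.4 m^3
  A = 75.8 sabins
Formula: RT60 = 0.161 * V / A
Numerator: 0.161 * 789.4 = 127.0934
RT60 = 127.0934 / 75.8 = 1.677

1.677 s


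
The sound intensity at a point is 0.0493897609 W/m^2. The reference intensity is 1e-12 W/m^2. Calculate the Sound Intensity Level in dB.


Given values:
  I = 0.0493897609 W/m^2
  I_ref = 1e-12 W/m^2
Formula: SIL = 10 * log10(I / I_ref)
Compute ratio: I / I_ref = 49389760900
Compute log10: log10(49389760900) = 10.693637
Multiply: SIL = 10 * 10.693637 = 106.94

106.94 dB


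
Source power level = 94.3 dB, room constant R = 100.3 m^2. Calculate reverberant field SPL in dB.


Given values:
  Lw = 94.3 dB, R = 100.3 m^2
Formula: SPL = Lw + 10 * log10(4 / R)
Compute 4 / R = 4 / 100.3 = 0.03988
Compute 10 * log10(0.03988) = -13.9924
SPL = 94.3 + (-13.9924) = 80.31

80.31 dB


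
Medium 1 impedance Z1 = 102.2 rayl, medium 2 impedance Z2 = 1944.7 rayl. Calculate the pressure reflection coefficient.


Given values:
  Z1 = 102.2 rayl, Z2 = 1944.7 rayl
Formula: R = (Z2 - Z1) / (Z2 + Z1)
Numerator: Z2 - Z1 = 1944.7 - 102.2 = 1842.5
Denominator: Z2 + Z1 = 1944.7 + 102.2 = 2046.9
R = 1842.5 / 2046.9 = 0.9001

0.9001


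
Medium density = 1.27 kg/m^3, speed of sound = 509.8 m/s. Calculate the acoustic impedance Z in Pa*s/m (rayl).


Given values:
  rho = 1.27 kg/m^3
  c = 509.8 m/s
Formula: Z = rho * c
Z = 1.27 * 509.8
Z = 647.45

647.45 rayl


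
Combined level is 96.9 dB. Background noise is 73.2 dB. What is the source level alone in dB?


Given values:
  L_total = 96.9 dB, L_bg = 73.2 dB
Formula: L_source = 10 * log10(10^(L_total/10) - 10^(L_bg/10))
Convert to linear:
  10^(96.9/10) = 4897788193.6845
  10^(73.2/10) = 20892961.3085
Difference: 4897788193.6845 - 20892961.3085 = 4876895232.376
L_source = 10 * log10(4876895232.376) = 96.88

96.88 dB


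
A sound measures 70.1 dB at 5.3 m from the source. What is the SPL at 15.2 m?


Given values:
  SPL1 = 70.1 dB, r1 = 5.3 m, r2 = 15.2 m
Formula: SPL2 = SPL1 - 20 * log10(r2 / r1)
Compute ratio: r2 / r1 = 15.2 / 5.3 = 2.8679
Compute log10: log10(2.8679) = 0.457564
Compute drop: 20 * 0.457564 = 9.1513
SPL2 = 70.1 - 9.1513 = 60.95

60.95 dB


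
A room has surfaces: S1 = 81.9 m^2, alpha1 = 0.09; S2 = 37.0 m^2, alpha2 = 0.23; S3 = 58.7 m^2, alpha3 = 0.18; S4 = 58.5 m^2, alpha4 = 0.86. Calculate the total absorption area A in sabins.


Given surfaces:
  Surface 1: 81.9 * 0.09 = 7.371
  Surface 2: 37.0 * 0.23 = 8.51
  Surface 3: 58.7 * 0.18 = 10.566
  Surface 4: 58.5 * 0.86 = 50.31
Formula: A = sum(Si * alpha_i)
A = 7.371 + 8.51 + 10.566 + 50.31
A = 76.76

76.76 sabins


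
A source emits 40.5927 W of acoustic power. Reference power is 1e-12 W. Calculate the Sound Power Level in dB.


Given values:
  W = 40.5927 W
  W_ref = 1e-12 W
Formula: SWL = 10 * log10(W / W_ref)
Compute ratio: W / W_ref = 40592700000000
Compute log10: log10(40592700000000) = 13.608448
Multiply: SWL = 10 * 13.608448 = 136.08

136.08 dB


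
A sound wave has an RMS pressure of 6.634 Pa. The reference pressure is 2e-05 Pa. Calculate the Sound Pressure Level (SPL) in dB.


Given values:
  p = 6.634 Pa
  p_ref = 2e-05 Pa
Formula: SPL = 20 * log10(p / p_ref)
Compute ratio: p / p_ref = 6.634 / 2e-05 = 331700
Compute log10: log10(331700) = 5.520745
Multiply: SPL = 20 * 5.520745 = 110.41

110.41 dB


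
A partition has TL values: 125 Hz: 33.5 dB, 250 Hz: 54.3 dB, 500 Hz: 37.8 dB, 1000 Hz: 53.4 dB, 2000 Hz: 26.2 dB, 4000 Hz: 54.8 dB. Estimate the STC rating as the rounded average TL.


Given TL values at each frequency:
  125 Hz: 33.5 dB
  250 Hz: 54.3 dB
  500 Hz: 37.8 dB
  1000 Hz: 53.4 dB
  2000 Hz: 26.2 dB
  4000 Hz: 54.8 dB
Formula: STC ~ round(average of TL values)
Sum = 33.5 + 54.3 + 37.8 + 53.4 + 26.2 + 54.8 = 260.0
Average = 260.0 / 6 = 43.33
Rounded: 43

43


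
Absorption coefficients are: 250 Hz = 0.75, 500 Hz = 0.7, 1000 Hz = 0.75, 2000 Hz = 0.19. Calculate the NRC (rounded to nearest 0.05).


Given values:
  a_250 = 0.75, a_500 = 0.7
  a_1000 = 0.75, a_2000 = 0.19
Formula: NRC = (a250 + a500 + a1000 + a2000) / 4
Sum = 0.75 + 0.7 + 0.75 + 0.19 = 2.39
NRC = 2.39 / 4 = 0.5975
Rounded to nearest 0.05: 0.6

0.6


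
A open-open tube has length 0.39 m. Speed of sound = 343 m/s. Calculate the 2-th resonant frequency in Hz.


Given values:
  Tube type: open-open, L = 0.39 m, c = 343 m/s, n = 2
Formula: f_n = n * c / (2 * L)
Compute 2 * L = 2 * 0.39 = 0.78
f = 2 * 343 / 0.78
f = 879.49

879.49 Hz


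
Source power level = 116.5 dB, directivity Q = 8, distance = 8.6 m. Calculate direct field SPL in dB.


Given values:
  Lw = 116.5 dB, Q = 8, r = 8.6 m
Formula: SPL = Lw + 10 * log10(Q / (4 * pi * r^2))
Compute 4 * pi * r^2 = 4 * pi * 8.6^2 = 929.4088
Compute Q / denom = 8 / 929.4088 = 0.00860762
Compute 10 * log10(0.00860762) = -20.6512
SPL = 116.5 + (-20.6512) = 95.85

95.85 dB


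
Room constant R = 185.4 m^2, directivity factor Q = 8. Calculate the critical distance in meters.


Given values:
  R = 185.4 m^2, Q = 8
Formula: d_c = 0.141 * sqrt(Q * R)
Compute Q * R = 8 * 185.4 = 1483.2
Compute sqrt(1483.2) = 38.5123
d_c = 0.141 * 38.5123 = 5.43

5.43 m


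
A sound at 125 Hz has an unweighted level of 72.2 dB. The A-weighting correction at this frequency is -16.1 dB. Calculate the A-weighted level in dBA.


Given values:
  SPL = 72.2 dB
  A-weighting at 125 Hz = -16.1 dB
Formula: L_A = SPL + A_weight
L_A = 72.2 + (-16.1)
L_A = 56.1

56.1 dBA


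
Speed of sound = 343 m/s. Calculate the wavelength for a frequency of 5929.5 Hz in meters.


Given values:
  c = 343 m/s, f = 5929.5 Hz
Formula: lambda = c / f
lambda = 343 / 5929.5
lambda = 0.0578

0.0578 m


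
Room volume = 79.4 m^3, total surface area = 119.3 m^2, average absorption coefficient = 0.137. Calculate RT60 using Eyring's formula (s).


Given values:
  V = 79.4 m^3, S = 119.3 m^2, alpha = 0.137
Formula: RT60 = 0.161 * V / (-S * ln(1 - alpha))
Compute ln(1 - 0.137) = ln(0.863) = -0.147341
Denominator: -119.3 * -0.147341 = 17.5778
Numerator: 0.161 * 79.4 = 12.7834
RT60 = 12.7834 / 17.5778 = 0.727

0.727 s


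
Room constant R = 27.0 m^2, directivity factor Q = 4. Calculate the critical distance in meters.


Given values:
  R = 27.0 m^2, Q = 4
Formula: d_c = 0.141 * sqrt(Q * R)
Compute Q * R = 4 * 27.0 = 108.0
Compute sqrt(108.0) = 10.3923
d_c = 0.141 * 10.3923 = 1.465

1.465 m


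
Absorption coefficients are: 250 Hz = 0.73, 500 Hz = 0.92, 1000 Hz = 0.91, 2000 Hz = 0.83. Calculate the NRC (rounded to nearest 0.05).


Given values:
  a_250 = 0.73, a_500 = 0.92
  a_1000 = 0.91, a_2000 = 0.83
Formula: NRC = (a250 + a500 + a1000 + a2000) / 4
Sum = 0.73 + 0.92 + 0.91 + 0.83 = 3.39
NRC = 3.39 / 4 = 0.8475
Rounded to nearest 0.05: 0.85

0.85


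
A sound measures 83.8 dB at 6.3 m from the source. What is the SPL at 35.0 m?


Given values:
  SPL1 = 83.8 dB, r1 = 6.3 m, r2 = 35.0 m
Formula: SPL2 = SPL1 - 20 * log10(r2 / r1)
Compute ratio: r2 / r1 = 35.0 / 6.3 = 5.5556
Compute log10: log10(5.5556) = 0.744731
Compute drop: 20 * 0.744731 = 14.8946
SPL2 = 83.8 - 14.8946 = 68.91

68.91 dB


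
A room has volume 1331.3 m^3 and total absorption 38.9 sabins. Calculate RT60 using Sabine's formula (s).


Given values:
  V = 1331.3 m^3
  A = 38.9 sabins
Formula: RT60 = 0.161 * V / A
Numerator: 0.161 * 1331.3 = 214.3393
RT60 = 214.3393 / 38.9 = 5.51

5.51 s


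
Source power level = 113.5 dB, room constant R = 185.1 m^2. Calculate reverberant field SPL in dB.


Given values:
  Lw = 113.5 dB, R = 185.1 m^2
Formula: SPL = Lw + 10 * log10(4 / R)
Compute 4 / R = 4 / 185.1 = 0.02161
Compute 10 * log10(0.02161) = -16.6535
SPL = 113.5 + (-16.6535) = 96.85

96.85 dB


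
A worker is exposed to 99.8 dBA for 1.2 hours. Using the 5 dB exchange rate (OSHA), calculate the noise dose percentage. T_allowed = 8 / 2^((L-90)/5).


Given values:
  L = 99.8 dBA, T = 1.2 hours
Formula: T_allowed = 8 / 2^((L - 90) / 5)
Compute exponent: (99.8 - 90) / 5 = 1.96
Compute 2^(1.96) = 3.89062
T_allowed = 8 / 3.89062 = 2.056228 hours
Dose = (T / T_allowed) * 100
Dose = (1.2 / 2.056228) * 100 = 58.36

58.36 %


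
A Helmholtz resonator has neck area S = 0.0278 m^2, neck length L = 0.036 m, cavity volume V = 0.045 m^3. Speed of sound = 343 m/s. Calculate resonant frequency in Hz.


Given values:
  S = 0.0278 m^2, L = 0.036 m, V = 0.045 m^3, c = 343 m/s
Formula: f = (c / (2*pi)) * sqrt(S / (V * L))
Compute V * L = 0.045 * 0.036 = 0.00162
Compute S / (V * L) = 0.0278 / 0.00162 = 17.1605
Compute sqrt(17.1605) = 4.142523
Compute c / (2*pi) = 343 / 6.283185 = 54.590148
f = 54.590148 * 4.142523 = 226.14

226.14 Hz


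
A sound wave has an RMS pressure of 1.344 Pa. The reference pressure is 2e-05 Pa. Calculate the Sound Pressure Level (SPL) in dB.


Given values:
  p = 1.344 Pa
  p_ref = 2e-05 Pa
Formula: SPL = 20 * log10(p / p_ref)
Compute ratio: p / p_ref = 1.344 / 2e-05 = 67200
Compute log10: log10(67200) = 4.827369
Multiply: SPL = 20 * 4.827369 = 96.55

96.55 dB


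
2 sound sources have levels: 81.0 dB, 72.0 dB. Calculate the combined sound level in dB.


Formula: L_total = 10 * log10( sum(10^(Li/10)) )
  Source 1: 10^(81.0/10) = 125892541.1794
  Source 2: 10^(72.0/10) = 15848931.9246
Sum of linear values = 141741473.104
L_total = 10 * log10(141741473.104) = 81.51

81.51 dB


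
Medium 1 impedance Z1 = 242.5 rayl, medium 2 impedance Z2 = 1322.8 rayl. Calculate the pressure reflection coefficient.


Given values:
  Z1 = 242.5 rayl, Z2 = 1322.8 rayl
Formula: R = (Z2 - Z1) / (Z2 + Z1)
Numerator: Z2 - Z1 = 1322.8 - 242.5 = 1080.3
Denominator: Z2 + Z1 = 1322.8 + 242.5 = 1565.3
R = 1080.3 / 1565.3 = 0.6902

0.6902


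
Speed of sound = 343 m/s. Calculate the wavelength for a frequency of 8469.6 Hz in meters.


Given values:
  c = 343 m/s, f = 8469.6 Hz
Formula: lambda = c / f
lambda = 343 / 8469.6
lambda = 0.0405

0.0405 m


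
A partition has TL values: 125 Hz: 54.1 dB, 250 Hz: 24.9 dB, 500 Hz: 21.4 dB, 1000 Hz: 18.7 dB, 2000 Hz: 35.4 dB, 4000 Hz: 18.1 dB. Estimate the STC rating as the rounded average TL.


Given TL values at each frequency:
  125 Hz: 54.1 dB
  250 Hz: 24.9 dB
  500 Hz: 21.4 dB
  1000 Hz: 18.7 dB
  2000 Hz: 35.4 dB
  4000 Hz: 18.1 dB
Formula: STC ~ round(average of TL values)
Sum = 54.1 + 24.9 + 21.4 + 18.7 + 35.4 + 18.1 = 172.6
Average = 172.6 / 6 = 28.77
Rounded: 29

29


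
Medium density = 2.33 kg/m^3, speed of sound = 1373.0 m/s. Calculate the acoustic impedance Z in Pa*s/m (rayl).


Given values:
  rho = 2.33 kg/m^3
  c = 1373.0 m/s
Formula: Z = rho * c
Z = 2.33 * 1373.0
Z = 3199.09

3199.09 rayl


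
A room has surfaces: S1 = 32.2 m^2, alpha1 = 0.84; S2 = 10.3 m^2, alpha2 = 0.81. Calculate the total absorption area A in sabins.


Given surfaces:
  Surface 1: 32.2 * 0.84 = 27.048
  Surface 2: 10.3 * 0.81 = 8.343
Formula: A = sum(Si * alpha_i)
A = 27.048 + 8.343
A = 35.39

35.39 sabins


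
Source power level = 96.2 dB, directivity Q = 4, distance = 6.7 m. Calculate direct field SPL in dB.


Given values:
  Lw = 96.2 dB, Q = 4, r = 6.7 m
Formula: SPL = Lw + 10 * log10(Q / (4 * pi * r^2))
Compute 4 * pi * r^2 = 4 * pi * 6.7^2 = 564.1044
Compute Q / denom = 4 / 564.1044 = 0.00709089
Compute 10 * log10(0.00709089) = -21.493
SPL = 96.2 + (-21.493) = 74.71

74.71 dB
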